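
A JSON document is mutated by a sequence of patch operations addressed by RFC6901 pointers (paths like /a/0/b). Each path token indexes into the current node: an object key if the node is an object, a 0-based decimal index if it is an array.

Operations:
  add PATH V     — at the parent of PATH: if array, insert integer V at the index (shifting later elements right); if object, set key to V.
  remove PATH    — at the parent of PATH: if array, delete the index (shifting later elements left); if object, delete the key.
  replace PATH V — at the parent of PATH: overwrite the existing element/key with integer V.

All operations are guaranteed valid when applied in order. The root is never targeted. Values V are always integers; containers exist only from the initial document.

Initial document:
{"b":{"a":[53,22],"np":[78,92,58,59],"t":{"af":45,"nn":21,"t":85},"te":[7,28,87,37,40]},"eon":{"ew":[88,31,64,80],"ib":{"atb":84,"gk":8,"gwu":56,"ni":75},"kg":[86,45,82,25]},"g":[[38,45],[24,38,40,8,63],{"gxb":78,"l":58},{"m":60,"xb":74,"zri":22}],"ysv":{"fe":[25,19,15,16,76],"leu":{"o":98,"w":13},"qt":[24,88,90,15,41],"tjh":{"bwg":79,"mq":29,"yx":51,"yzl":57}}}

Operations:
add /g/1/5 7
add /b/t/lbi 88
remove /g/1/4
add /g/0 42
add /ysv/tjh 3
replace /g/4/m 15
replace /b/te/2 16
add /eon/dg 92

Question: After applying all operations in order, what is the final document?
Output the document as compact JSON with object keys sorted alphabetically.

Answer: {"b":{"a":[53,22],"np":[78,92,58,59],"t":{"af":45,"lbi":88,"nn":21,"t":85},"te":[7,28,16,37,40]},"eon":{"dg":92,"ew":[88,31,64,80],"ib":{"atb":84,"gk":8,"gwu":56,"ni":75},"kg":[86,45,82,25]},"g":[42,[38,45],[24,38,40,8,7],{"gxb":78,"l":58},{"m":15,"xb":74,"zri":22}],"ysv":{"fe":[25,19,15,16,76],"leu":{"o":98,"w":13},"qt":[24,88,90,15,41],"tjh":3}}

Derivation:
After op 1 (add /g/1/5 7): {"b":{"a":[53,22],"np":[78,92,58,59],"t":{"af":45,"nn":21,"t":85},"te":[7,28,87,37,40]},"eon":{"ew":[88,31,64,80],"ib":{"atb":84,"gk":8,"gwu":56,"ni":75},"kg":[86,45,82,25]},"g":[[38,45],[24,38,40,8,63,7],{"gxb":78,"l":58},{"m":60,"xb":74,"zri":22}],"ysv":{"fe":[25,19,15,16,76],"leu":{"o":98,"w":13},"qt":[24,88,90,15,41],"tjh":{"bwg":79,"mq":29,"yx":51,"yzl":57}}}
After op 2 (add /b/t/lbi 88): {"b":{"a":[53,22],"np":[78,92,58,59],"t":{"af":45,"lbi":88,"nn":21,"t":85},"te":[7,28,87,37,40]},"eon":{"ew":[88,31,64,80],"ib":{"atb":84,"gk":8,"gwu":56,"ni":75},"kg":[86,45,82,25]},"g":[[38,45],[24,38,40,8,63,7],{"gxb":78,"l":58},{"m":60,"xb":74,"zri":22}],"ysv":{"fe":[25,19,15,16,76],"leu":{"o":98,"w":13},"qt":[24,88,90,15,41],"tjh":{"bwg":79,"mq":29,"yx":51,"yzl":57}}}
After op 3 (remove /g/1/4): {"b":{"a":[53,22],"np":[78,92,58,59],"t":{"af":45,"lbi":88,"nn":21,"t":85},"te":[7,28,87,37,40]},"eon":{"ew":[88,31,64,80],"ib":{"atb":84,"gk":8,"gwu":56,"ni":75},"kg":[86,45,82,25]},"g":[[38,45],[24,38,40,8,7],{"gxb":78,"l":58},{"m":60,"xb":74,"zri":22}],"ysv":{"fe":[25,19,15,16,76],"leu":{"o":98,"w":13},"qt":[24,88,90,15,41],"tjh":{"bwg":79,"mq":29,"yx":51,"yzl":57}}}
After op 4 (add /g/0 42): {"b":{"a":[53,22],"np":[78,92,58,59],"t":{"af":45,"lbi":88,"nn":21,"t":85},"te":[7,28,87,37,40]},"eon":{"ew":[88,31,64,80],"ib":{"atb":84,"gk":8,"gwu":56,"ni":75},"kg":[86,45,82,25]},"g":[42,[38,45],[24,38,40,8,7],{"gxb":78,"l":58},{"m":60,"xb":74,"zri":22}],"ysv":{"fe":[25,19,15,16,76],"leu":{"o":98,"w":13},"qt":[24,88,90,15,41],"tjh":{"bwg":79,"mq":29,"yx":51,"yzl":57}}}
After op 5 (add /ysv/tjh 3): {"b":{"a":[53,22],"np":[78,92,58,59],"t":{"af":45,"lbi":88,"nn":21,"t":85},"te":[7,28,87,37,40]},"eon":{"ew":[88,31,64,80],"ib":{"atb":84,"gk":8,"gwu":56,"ni":75},"kg":[86,45,82,25]},"g":[42,[38,45],[24,38,40,8,7],{"gxb":78,"l":58},{"m":60,"xb":74,"zri":22}],"ysv":{"fe":[25,19,15,16,76],"leu":{"o":98,"w":13},"qt":[24,88,90,15,41],"tjh":3}}
After op 6 (replace /g/4/m 15): {"b":{"a":[53,22],"np":[78,92,58,59],"t":{"af":45,"lbi":88,"nn":21,"t":85},"te":[7,28,87,37,40]},"eon":{"ew":[88,31,64,80],"ib":{"atb":84,"gk":8,"gwu":56,"ni":75},"kg":[86,45,82,25]},"g":[42,[38,45],[24,38,40,8,7],{"gxb":78,"l":58},{"m":15,"xb":74,"zri":22}],"ysv":{"fe":[25,19,15,16,76],"leu":{"o":98,"w":13},"qt":[24,88,90,15,41],"tjh":3}}
After op 7 (replace /b/te/2 16): {"b":{"a":[53,22],"np":[78,92,58,59],"t":{"af":45,"lbi":88,"nn":21,"t":85},"te":[7,28,16,37,40]},"eon":{"ew":[88,31,64,80],"ib":{"atb":84,"gk":8,"gwu":56,"ni":75},"kg":[86,45,82,25]},"g":[42,[38,45],[24,38,40,8,7],{"gxb":78,"l":58},{"m":15,"xb":74,"zri":22}],"ysv":{"fe":[25,19,15,16,76],"leu":{"o":98,"w":13},"qt":[24,88,90,15,41],"tjh":3}}
After op 8 (add /eon/dg 92): {"b":{"a":[53,22],"np":[78,92,58,59],"t":{"af":45,"lbi":88,"nn":21,"t":85},"te":[7,28,16,37,40]},"eon":{"dg":92,"ew":[88,31,64,80],"ib":{"atb":84,"gk":8,"gwu":56,"ni":75},"kg":[86,45,82,25]},"g":[42,[38,45],[24,38,40,8,7],{"gxb":78,"l":58},{"m":15,"xb":74,"zri":22}],"ysv":{"fe":[25,19,15,16,76],"leu":{"o":98,"w":13},"qt":[24,88,90,15,41],"tjh":3}}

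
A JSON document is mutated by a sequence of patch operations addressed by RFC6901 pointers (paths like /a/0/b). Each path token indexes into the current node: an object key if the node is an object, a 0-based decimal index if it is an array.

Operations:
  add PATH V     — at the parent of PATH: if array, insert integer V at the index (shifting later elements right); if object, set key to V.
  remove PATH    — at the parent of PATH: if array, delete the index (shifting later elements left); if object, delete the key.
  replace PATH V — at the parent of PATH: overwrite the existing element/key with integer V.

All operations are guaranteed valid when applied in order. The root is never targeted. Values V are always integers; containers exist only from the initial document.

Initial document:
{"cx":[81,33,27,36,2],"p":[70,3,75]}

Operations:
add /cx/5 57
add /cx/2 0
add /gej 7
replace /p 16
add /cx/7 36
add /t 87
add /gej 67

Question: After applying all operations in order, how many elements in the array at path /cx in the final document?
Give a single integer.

Answer: 8

Derivation:
After op 1 (add /cx/5 57): {"cx":[81,33,27,36,2,57],"p":[70,3,75]}
After op 2 (add /cx/2 0): {"cx":[81,33,0,27,36,2,57],"p":[70,3,75]}
After op 3 (add /gej 7): {"cx":[81,33,0,27,36,2,57],"gej":7,"p":[70,3,75]}
After op 4 (replace /p 16): {"cx":[81,33,0,27,36,2,57],"gej":7,"p":16}
After op 5 (add /cx/7 36): {"cx":[81,33,0,27,36,2,57,36],"gej":7,"p":16}
After op 6 (add /t 87): {"cx":[81,33,0,27,36,2,57,36],"gej":7,"p":16,"t":87}
After op 7 (add /gej 67): {"cx":[81,33,0,27,36,2,57,36],"gej":67,"p":16,"t":87}
Size at path /cx: 8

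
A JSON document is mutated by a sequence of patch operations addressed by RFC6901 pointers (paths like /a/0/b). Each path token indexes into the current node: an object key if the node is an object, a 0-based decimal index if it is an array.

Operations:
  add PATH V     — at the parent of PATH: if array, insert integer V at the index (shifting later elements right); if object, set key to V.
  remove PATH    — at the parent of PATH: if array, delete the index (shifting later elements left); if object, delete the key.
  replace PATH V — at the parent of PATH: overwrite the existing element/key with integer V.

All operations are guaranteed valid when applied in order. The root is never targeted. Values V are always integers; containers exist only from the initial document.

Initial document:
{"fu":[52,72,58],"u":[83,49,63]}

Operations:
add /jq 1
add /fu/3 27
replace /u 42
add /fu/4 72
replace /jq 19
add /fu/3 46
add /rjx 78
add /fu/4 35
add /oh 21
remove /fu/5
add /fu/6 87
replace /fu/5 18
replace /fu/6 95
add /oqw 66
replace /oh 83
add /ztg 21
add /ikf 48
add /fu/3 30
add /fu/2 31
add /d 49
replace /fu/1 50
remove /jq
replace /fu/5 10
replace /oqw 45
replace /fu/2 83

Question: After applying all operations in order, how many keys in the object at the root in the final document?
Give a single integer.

After op 1 (add /jq 1): {"fu":[52,72,58],"jq":1,"u":[83,49,63]}
After op 2 (add /fu/3 27): {"fu":[52,72,58,27],"jq":1,"u":[83,49,63]}
After op 3 (replace /u 42): {"fu":[52,72,58,27],"jq":1,"u":42}
After op 4 (add /fu/4 72): {"fu":[52,72,58,27,72],"jq":1,"u":42}
After op 5 (replace /jq 19): {"fu":[52,72,58,27,72],"jq":19,"u":42}
After op 6 (add /fu/3 46): {"fu":[52,72,58,46,27,72],"jq":19,"u":42}
After op 7 (add /rjx 78): {"fu":[52,72,58,46,27,72],"jq":19,"rjx":78,"u":42}
After op 8 (add /fu/4 35): {"fu":[52,72,58,46,35,27,72],"jq":19,"rjx":78,"u":42}
After op 9 (add /oh 21): {"fu":[52,72,58,46,35,27,72],"jq":19,"oh":21,"rjx":78,"u":42}
After op 10 (remove /fu/5): {"fu":[52,72,58,46,35,72],"jq":19,"oh":21,"rjx":78,"u":42}
After op 11 (add /fu/6 87): {"fu":[52,72,58,46,35,72,87],"jq":19,"oh":21,"rjx":78,"u":42}
After op 12 (replace /fu/5 18): {"fu":[52,72,58,46,35,18,87],"jq":19,"oh":21,"rjx":78,"u":42}
After op 13 (replace /fu/6 95): {"fu":[52,72,58,46,35,18,95],"jq":19,"oh":21,"rjx":78,"u":42}
After op 14 (add /oqw 66): {"fu":[52,72,58,46,35,18,95],"jq":19,"oh":21,"oqw":66,"rjx":78,"u":42}
After op 15 (replace /oh 83): {"fu":[52,72,58,46,35,18,95],"jq":19,"oh":83,"oqw":66,"rjx":78,"u":42}
After op 16 (add /ztg 21): {"fu":[52,72,58,46,35,18,95],"jq":19,"oh":83,"oqw":66,"rjx":78,"u":42,"ztg":21}
After op 17 (add /ikf 48): {"fu":[52,72,58,46,35,18,95],"ikf":48,"jq":19,"oh":83,"oqw":66,"rjx":78,"u":42,"ztg":21}
After op 18 (add /fu/3 30): {"fu":[52,72,58,30,46,35,18,95],"ikf":48,"jq":19,"oh":83,"oqw":66,"rjx":78,"u":42,"ztg":21}
After op 19 (add /fu/2 31): {"fu":[52,72,31,58,30,46,35,18,95],"ikf":48,"jq":19,"oh":83,"oqw":66,"rjx":78,"u":42,"ztg":21}
After op 20 (add /d 49): {"d":49,"fu":[52,72,31,58,30,46,35,18,95],"ikf":48,"jq":19,"oh":83,"oqw":66,"rjx":78,"u":42,"ztg":21}
After op 21 (replace /fu/1 50): {"d":49,"fu":[52,50,31,58,30,46,35,18,95],"ikf":48,"jq":19,"oh":83,"oqw":66,"rjx":78,"u":42,"ztg":21}
After op 22 (remove /jq): {"d":49,"fu":[52,50,31,58,30,46,35,18,95],"ikf":48,"oh":83,"oqw":66,"rjx":78,"u":42,"ztg":21}
After op 23 (replace /fu/5 10): {"d":49,"fu":[52,50,31,58,30,10,35,18,95],"ikf":48,"oh":83,"oqw":66,"rjx":78,"u":42,"ztg":21}
After op 24 (replace /oqw 45): {"d":49,"fu":[52,50,31,58,30,10,35,18,95],"ikf":48,"oh":83,"oqw":45,"rjx":78,"u":42,"ztg":21}
After op 25 (replace /fu/2 83): {"d":49,"fu":[52,50,83,58,30,10,35,18,95],"ikf":48,"oh":83,"oqw":45,"rjx":78,"u":42,"ztg":21}
Size at the root: 8

Answer: 8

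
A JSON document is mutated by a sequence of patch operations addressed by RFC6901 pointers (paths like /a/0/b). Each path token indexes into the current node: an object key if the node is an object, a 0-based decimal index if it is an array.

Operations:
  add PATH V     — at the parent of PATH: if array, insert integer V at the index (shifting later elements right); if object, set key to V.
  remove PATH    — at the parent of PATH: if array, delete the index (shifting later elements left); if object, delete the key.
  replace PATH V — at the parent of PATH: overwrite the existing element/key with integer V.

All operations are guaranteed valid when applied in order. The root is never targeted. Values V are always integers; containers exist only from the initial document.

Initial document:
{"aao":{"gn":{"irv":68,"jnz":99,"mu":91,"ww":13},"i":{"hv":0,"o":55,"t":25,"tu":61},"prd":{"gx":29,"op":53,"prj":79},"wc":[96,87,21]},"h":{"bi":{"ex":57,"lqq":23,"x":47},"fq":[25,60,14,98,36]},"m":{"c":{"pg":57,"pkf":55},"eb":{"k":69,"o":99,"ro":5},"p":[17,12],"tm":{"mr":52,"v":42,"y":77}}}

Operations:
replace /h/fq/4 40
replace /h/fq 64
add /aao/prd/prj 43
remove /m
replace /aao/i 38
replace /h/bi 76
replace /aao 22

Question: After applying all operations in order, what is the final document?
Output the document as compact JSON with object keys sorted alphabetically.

Answer: {"aao":22,"h":{"bi":76,"fq":64}}

Derivation:
After op 1 (replace /h/fq/4 40): {"aao":{"gn":{"irv":68,"jnz":99,"mu":91,"ww":13},"i":{"hv":0,"o":55,"t":25,"tu":61},"prd":{"gx":29,"op":53,"prj":79},"wc":[96,87,21]},"h":{"bi":{"ex":57,"lqq":23,"x":47},"fq":[25,60,14,98,40]},"m":{"c":{"pg":57,"pkf":55},"eb":{"k":69,"o":99,"ro":5},"p":[17,12],"tm":{"mr":52,"v":42,"y":77}}}
After op 2 (replace /h/fq 64): {"aao":{"gn":{"irv":68,"jnz":99,"mu":91,"ww":13},"i":{"hv":0,"o":55,"t":25,"tu":61},"prd":{"gx":29,"op":53,"prj":79},"wc":[96,87,21]},"h":{"bi":{"ex":57,"lqq":23,"x":47},"fq":64},"m":{"c":{"pg":57,"pkf":55},"eb":{"k":69,"o":99,"ro":5},"p":[17,12],"tm":{"mr":52,"v":42,"y":77}}}
After op 3 (add /aao/prd/prj 43): {"aao":{"gn":{"irv":68,"jnz":99,"mu":91,"ww":13},"i":{"hv":0,"o":55,"t":25,"tu":61},"prd":{"gx":29,"op":53,"prj":43},"wc":[96,87,21]},"h":{"bi":{"ex":57,"lqq":23,"x":47},"fq":64},"m":{"c":{"pg":57,"pkf":55},"eb":{"k":69,"o":99,"ro":5},"p":[17,12],"tm":{"mr":52,"v":42,"y":77}}}
After op 4 (remove /m): {"aao":{"gn":{"irv":68,"jnz":99,"mu":91,"ww":13},"i":{"hv":0,"o":55,"t":25,"tu":61},"prd":{"gx":29,"op":53,"prj":43},"wc":[96,87,21]},"h":{"bi":{"ex":57,"lqq":23,"x":47},"fq":64}}
After op 5 (replace /aao/i 38): {"aao":{"gn":{"irv":68,"jnz":99,"mu":91,"ww":13},"i":38,"prd":{"gx":29,"op":53,"prj":43},"wc":[96,87,21]},"h":{"bi":{"ex":57,"lqq":23,"x":47},"fq":64}}
After op 6 (replace /h/bi 76): {"aao":{"gn":{"irv":68,"jnz":99,"mu":91,"ww":13},"i":38,"prd":{"gx":29,"op":53,"prj":43},"wc":[96,87,21]},"h":{"bi":76,"fq":64}}
After op 7 (replace /aao 22): {"aao":22,"h":{"bi":76,"fq":64}}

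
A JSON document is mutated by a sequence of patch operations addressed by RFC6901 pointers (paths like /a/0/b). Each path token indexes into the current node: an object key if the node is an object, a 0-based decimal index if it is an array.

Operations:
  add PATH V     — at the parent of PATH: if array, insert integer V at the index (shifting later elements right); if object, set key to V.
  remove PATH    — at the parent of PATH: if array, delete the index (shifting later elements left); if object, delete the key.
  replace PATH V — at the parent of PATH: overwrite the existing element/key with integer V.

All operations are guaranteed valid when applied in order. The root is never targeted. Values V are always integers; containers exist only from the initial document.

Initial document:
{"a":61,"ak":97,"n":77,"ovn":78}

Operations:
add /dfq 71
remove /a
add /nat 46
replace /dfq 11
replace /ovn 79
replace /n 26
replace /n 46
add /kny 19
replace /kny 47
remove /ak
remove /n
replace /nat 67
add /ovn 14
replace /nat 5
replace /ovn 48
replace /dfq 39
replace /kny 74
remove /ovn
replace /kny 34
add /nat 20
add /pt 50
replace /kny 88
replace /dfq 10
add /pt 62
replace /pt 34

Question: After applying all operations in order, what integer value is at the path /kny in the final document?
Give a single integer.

After op 1 (add /dfq 71): {"a":61,"ak":97,"dfq":71,"n":77,"ovn":78}
After op 2 (remove /a): {"ak":97,"dfq":71,"n":77,"ovn":78}
After op 3 (add /nat 46): {"ak":97,"dfq":71,"n":77,"nat":46,"ovn":78}
After op 4 (replace /dfq 11): {"ak":97,"dfq":11,"n":77,"nat":46,"ovn":78}
After op 5 (replace /ovn 79): {"ak":97,"dfq":11,"n":77,"nat":46,"ovn":79}
After op 6 (replace /n 26): {"ak":97,"dfq":11,"n":26,"nat":46,"ovn":79}
After op 7 (replace /n 46): {"ak":97,"dfq":11,"n":46,"nat":46,"ovn":79}
After op 8 (add /kny 19): {"ak":97,"dfq":11,"kny":19,"n":46,"nat":46,"ovn":79}
After op 9 (replace /kny 47): {"ak":97,"dfq":11,"kny":47,"n":46,"nat":46,"ovn":79}
After op 10 (remove /ak): {"dfq":11,"kny":47,"n":46,"nat":46,"ovn":79}
After op 11 (remove /n): {"dfq":11,"kny":47,"nat":46,"ovn":79}
After op 12 (replace /nat 67): {"dfq":11,"kny":47,"nat":67,"ovn":79}
After op 13 (add /ovn 14): {"dfq":11,"kny":47,"nat":67,"ovn":14}
After op 14 (replace /nat 5): {"dfq":11,"kny":47,"nat":5,"ovn":14}
After op 15 (replace /ovn 48): {"dfq":11,"kny":47,"nat":5,"ovn":48}
After op 16 (replace /dfq 39): {"dfq":39,"kny":47,"nat":5,"ovn":48}
After op 17 (replace /kny 74): {"dfq":39,"kny":74,"nat":5,"ovn":48}
After op 18 (remove /ovn): {"dfq":39,"kny":74,"nat":5}
After op 19 (replace /kny 34): {"dfq":39,"kny":34,"nat":5}
After op 20 (add /nat 20): {"dfq":39,"kny":34,"nat":20}
After op 21 (add /pt 50): {"dfq":39,"kny":34,"nat":20,"pt":50}
After op 22 (replace /kny 88): {"dfq":39,"kny":88,"nat":20,"pt":50}
After op 23 (replace /dfq 10): {"dfq":10,"kny":88,"nat":20,"pt":50}
After op 24 (add /pt 62): {"dfq":10,"kny":88,"nat":20,"pt":62}
After op 25 (replace /pt 34): {"dfq":10,"kny":88,"nat":20,"pt":34}
Value at /kny: 88

Answer: 88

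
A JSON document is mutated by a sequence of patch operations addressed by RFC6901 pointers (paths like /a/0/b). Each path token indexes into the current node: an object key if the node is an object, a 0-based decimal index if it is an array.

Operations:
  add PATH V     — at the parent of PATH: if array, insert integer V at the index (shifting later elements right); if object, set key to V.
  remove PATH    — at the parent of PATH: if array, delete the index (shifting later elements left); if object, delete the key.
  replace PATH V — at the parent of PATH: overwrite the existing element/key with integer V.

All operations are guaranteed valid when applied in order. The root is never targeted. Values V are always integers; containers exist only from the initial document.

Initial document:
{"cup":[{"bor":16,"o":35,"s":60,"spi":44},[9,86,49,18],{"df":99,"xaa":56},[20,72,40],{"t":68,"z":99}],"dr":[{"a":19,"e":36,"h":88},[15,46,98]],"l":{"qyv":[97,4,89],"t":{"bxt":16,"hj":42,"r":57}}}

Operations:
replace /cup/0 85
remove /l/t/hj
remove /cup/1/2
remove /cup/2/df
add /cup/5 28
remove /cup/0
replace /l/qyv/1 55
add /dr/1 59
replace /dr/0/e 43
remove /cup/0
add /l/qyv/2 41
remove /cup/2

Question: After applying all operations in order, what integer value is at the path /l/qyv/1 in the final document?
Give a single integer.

After op 1 (replace /cup/0 85): {"cup":[85,[9,86,49,18],{"df":99,"xaa":56},[20,72,40],{"t":68,"z":99}],"dr":[{"a":19,"e":36,"h":88},[15,46,98]],"l":{"qyv":[97,4,89],"t":{"bxt":16,"hj":42,"r":57}}}
After op 2 (remove /l/t/hj): {"cup":[85,[9,86,49,18],{"df":99,"xaa":56},[20,72,40],{"t":68,"z":99}],"dr":[{"a":19,"e":36,"h":88},[15,46,98]],"l":{"qyv":[97,4,89],"t":{"bxt":16,"r":57}}}
After op 3 (remove /cup/1/2): {"cup":[85,[9,86,18],{"df":99,"xaa":56},[20,72,40],{"t":68,"z":99}],"dr":[{"a":19,"e":36,"h":88},[15,46,98]],"l":{"qyv":[97,4,89],"t":{"bxt":16,"r":57}}}
After op 4 (remove /cup/2/df): {"cup":[85,[9,86,18],{"xaa":56},[20,72,40],{"t":68,"z":99}],"dr":[{"a":19,"e":36,"h":88},[15,46,98]],"l":{"qyv":[97,4,89],"t":{"bxt":16,"r":57}}}
After op 5 (add /cup/5 28): {"cup":[85,[9,86,18],{"xaa":56},[20,72,40],{"t":68,"z":99},28],"dr":[{"a":19,"e":36,"h":88},[15,46,98]],"l":{"qyv":[97,4,89],"t":{"bxt":16,"r":57}}}
After op 6 (remove /cup/0): {"cup":[[9,86,18],{"xaa":56},[20,72,40],{"t":68,"z":99},28],"dr":[{"a":19,"e":36,"h":88},[15,46,98]],"l":{"qyv":[97,4,89],"t":{"bxt":16,"r":57}}}
After op 7 (replace /l/qyv/1 55): {"cup":[[9,86,18],{"xaa":56},[20,72,40],{"t":68,"z":99},28],"dr":[{"a":19,"e":36,"h":88},[15,46,98]],"l":{"qyv":[97,55,89],"t":{"bxt":16,"r":57}}}
After op 8 (add /dr/1 59): {"cup":[[9,86,18],{"xaa":56},[20,72,40],{"t":68,"z":99},28],"dr":[{"a":19,"e":36,"h":88},59,[15,46,98]],"l":{"qyv":[97,55,89],"t":{"bxt":16,"r":57}}}
After op 9 (replace /dr/0/e 43): {"cup":[[9,86,18],{"xaa":56},[20,72,40],{"t":68,"z":99},28],"dr":[{"a":19,"e":43,"h":88},59,[15,46,98]],"l":{"qyv":[97,55,89],"t":{"bxt":16,"r":57}}}
After op 10 (remove /cup/0): {"cup":[{"xaa":56},[20,72,40],{"t":68,"z":99},28],"dr":[{"a":19,"e":43,"h":88},59,[15,46,98]],"l":{"qyv":[97,55,89],"t":{"bxt":16,"r":57}}}
After op 11 (add /l/qyv/2 41): {"cup":[{"xaa":56},[20,72,40],{"t":68,"z":99},28],"dr":[{"a":19,"e":43,"h":88},59,[15,46,98]],"l":{"qyv":[97,55,41,89],"t":{"bxt":16,"r":57}}}
After op 12 (remove /cup/2): {"cup":[{"xaa":56},[20,72,40],28],"dr":[{"a":19,"e":43,"h":88},59,[15,46,98]],"l":{"qyv":[97,55,41,89],"t":{"bxt":16,"r":57}}}
Value at /l/qyv/1: 55

Answer: 55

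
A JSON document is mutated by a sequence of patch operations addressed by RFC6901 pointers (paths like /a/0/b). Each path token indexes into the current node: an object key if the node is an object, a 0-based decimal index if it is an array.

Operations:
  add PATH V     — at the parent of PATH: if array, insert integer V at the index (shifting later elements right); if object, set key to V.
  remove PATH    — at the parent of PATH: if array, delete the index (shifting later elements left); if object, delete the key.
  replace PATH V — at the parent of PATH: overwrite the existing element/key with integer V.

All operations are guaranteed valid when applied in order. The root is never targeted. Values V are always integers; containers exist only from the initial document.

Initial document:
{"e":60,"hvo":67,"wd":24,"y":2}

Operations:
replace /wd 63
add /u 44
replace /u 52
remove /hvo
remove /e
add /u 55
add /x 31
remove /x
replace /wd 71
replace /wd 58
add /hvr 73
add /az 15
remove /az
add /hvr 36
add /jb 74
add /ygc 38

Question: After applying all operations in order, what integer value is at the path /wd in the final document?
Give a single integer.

Answer: 58

Derivation:
After op 1 (replace /wd 63): {"e":60,"hvo":67,"wd":63,"y":2}
After op 2 (add /u 44): {"e":60,"hvo":67,"u":44,"wd":63,"y":2}
After op 3 (replace /u 52): {"e":60,"hvo":67,"u":52,"wd":63,"y":2}
After op 4 (remove /hvo): {"e":60,"u":52,"wd":63,"y":2}
After op 5 (remove /e): {"u":52,"wd":63,"y":2}
After op 6 (add /u 55): {"u":55,"wd":63,"y":2}
After op 7 (add /x 31): {"u":55,"wd":63,"x":31,"y":2}
After op 8 (remove /x): {"u":55,"wd":63,"y":2}
After op 9 (replace /wd 71): {"u":55,"wd":71,"y":2}
After op 10 (replace /wd 58): {"u":55,"wd":58,"y":2}
After op 11 (add /hvr 73): {"hvr":73,"u":55,"wd":58,"y":2}
After op 12 (add /az 15): {"az":15,"hvr":73,"u":55,"wd":58,"y":2}
After op 13 (remove /az): {"hvr":73,"u":55,"wd":58,"y":2}
After op 14 (add /hvr 36): {"hvr":36,"u":55,"wd":58,"y":2}
After op 15 (add /jb 74): {"hvr":36,"jb":74,"u":55,"wd":58,"y":2}
After op 16 (add /ygc 38): {"hvr":36,"jb":74,"u":55,"wd":58,"y":2,"ygc":38}
Value at /wd: 58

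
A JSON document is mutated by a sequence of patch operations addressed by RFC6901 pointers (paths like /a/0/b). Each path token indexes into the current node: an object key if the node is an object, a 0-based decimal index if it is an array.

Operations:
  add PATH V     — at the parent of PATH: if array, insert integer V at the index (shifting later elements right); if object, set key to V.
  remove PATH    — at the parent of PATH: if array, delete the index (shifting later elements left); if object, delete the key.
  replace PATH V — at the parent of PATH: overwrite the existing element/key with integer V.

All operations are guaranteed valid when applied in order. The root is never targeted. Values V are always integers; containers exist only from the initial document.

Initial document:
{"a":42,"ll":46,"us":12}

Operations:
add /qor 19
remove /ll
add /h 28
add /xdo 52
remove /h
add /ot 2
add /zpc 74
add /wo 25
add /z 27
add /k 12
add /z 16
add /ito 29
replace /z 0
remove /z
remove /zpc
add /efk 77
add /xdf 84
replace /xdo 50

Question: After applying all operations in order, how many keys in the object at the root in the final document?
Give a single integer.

After op 1 (add /qor 19): {"a":42,"ll":46,"qor":19,"us":12}
After op 2 (remove /ll): {"a":42,"qor":19,"us":12}
After op 3 (add /h 28): {"a":42,"h":28,"qor":19,"us":12}
After op 4 (add /xdo 52): {"a":42,"h":28,"qor":19,"us":12,"xdo":52}
After op 5 (remove /h): {"a":42,"qor":19,"us":12,"xdo":52}
After op 6 (add /ot 2): {"a":42,"ot":2,"qor":19,"us":12,"xdo":52}
After op 7 (add /zpc 74): {"a":42,"ot":2,"qor":19,"us":12,"xdo":52,"zpc":74}
After op 8 (add /wo 25): {"a":42,"ot":2,"qor":19,"us":12,"wo":25,"xdo":52,"zpc":74}
After op 9 (add /z 27): {"a":42,"ot":2,"qor":19,"us":12,"wo":25,"xdo":52,"z":27,"zpc":74}
After op 10 (add /k 12): {"a":42,"k":12,"ot":2,"qor":19,"us":12,"wo":25,"xdo":52,"z":27,"zpc":74}
After op 11 (add /z 16): {"a":42,"k":12,"ot":2,"qor":19,"us":12,"wo":25,"xdo":52,"z":16,"zpc":74}
After op 12 (add /ito 29): {"a":42,"ito":29,"k":12,"ot":2,"qor":19,"us":12,"wo":25,"xdo":52,"z":16,"zpc":74}
After op 13 (replace /z 0): {"a":42,"ito":29,"k":12,"ot":2,"qor":19,"us":12,"wo":25,"xdo":52,"z":0,"zpc":74}
After op 14 (remove /z): {"a":42,"ito":29,"k":12,"ot":2,"qor":19,"us":12,"wo":25,"xdo":52,"zpc":74}
After op 15 (remove /zpc): {"a":42,"ito":29,"k":12,"ot":2,"qor":19,"us":12,"wo":25,"xdo":52}
After op 16 (add /efk 77): {"a":42,"efk":77,"ito":29,"k":12,"ot":2,"qor":19,"us":12,"wo":25,"xdo":52}
After op 17 (add /xdf 84): {"a":42,"efk":77,"ito":29,"k":12,"ot":2,"qor":19,"us":12,"wo":25,"xdf":84,"xdo":52}
After op 18 (replace /xdo 50): {"a":42,"efk":77,"ito":29,"k":12,"ot":2,"qor":19,"us":12,"wo":25,"xdf":84,"xdo":50}
Size at the root: 10

Answer: 10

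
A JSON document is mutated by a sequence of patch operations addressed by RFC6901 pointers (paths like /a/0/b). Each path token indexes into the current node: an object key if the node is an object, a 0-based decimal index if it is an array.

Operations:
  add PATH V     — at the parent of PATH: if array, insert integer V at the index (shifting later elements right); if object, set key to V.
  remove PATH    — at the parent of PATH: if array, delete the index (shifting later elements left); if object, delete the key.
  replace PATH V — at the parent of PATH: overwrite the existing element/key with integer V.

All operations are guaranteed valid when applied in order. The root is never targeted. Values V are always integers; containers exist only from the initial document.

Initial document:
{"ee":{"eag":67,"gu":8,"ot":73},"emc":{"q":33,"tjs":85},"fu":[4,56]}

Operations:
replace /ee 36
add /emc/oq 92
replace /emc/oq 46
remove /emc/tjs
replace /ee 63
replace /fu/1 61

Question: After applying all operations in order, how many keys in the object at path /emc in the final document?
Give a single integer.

Answer: 2

Derivation:
After op 1 (replace /ee 36): {"ee":36,"emc":{"q":33,"tjs":85},"fu":[4,56]}
After op 2 (add /emc/oq 92): {"ee":36,"emc":{"oq":92,"q":33,"tjs":85},"fu":[4,56]}
After op 3 (replace /emc/oq 46): {"ee":36,"emc":{"oq":46,"q":33,"tjs":85},"fu":[4,56]}
After op 4 (remove /emc/tjs): {"ee":36,"emc":{"oq":46,"q":33},"fu":[4,56]}
After op 5 (replace /ee 63): {"ee":63,"emc":{"oq":46,"q":33},"fu":[4,56]}
After op 6 (replace /fu/1 61): {"ee":63,"emc":{"oq":46,"q":33},"fu":[4,61]}
Size at path /emc: 2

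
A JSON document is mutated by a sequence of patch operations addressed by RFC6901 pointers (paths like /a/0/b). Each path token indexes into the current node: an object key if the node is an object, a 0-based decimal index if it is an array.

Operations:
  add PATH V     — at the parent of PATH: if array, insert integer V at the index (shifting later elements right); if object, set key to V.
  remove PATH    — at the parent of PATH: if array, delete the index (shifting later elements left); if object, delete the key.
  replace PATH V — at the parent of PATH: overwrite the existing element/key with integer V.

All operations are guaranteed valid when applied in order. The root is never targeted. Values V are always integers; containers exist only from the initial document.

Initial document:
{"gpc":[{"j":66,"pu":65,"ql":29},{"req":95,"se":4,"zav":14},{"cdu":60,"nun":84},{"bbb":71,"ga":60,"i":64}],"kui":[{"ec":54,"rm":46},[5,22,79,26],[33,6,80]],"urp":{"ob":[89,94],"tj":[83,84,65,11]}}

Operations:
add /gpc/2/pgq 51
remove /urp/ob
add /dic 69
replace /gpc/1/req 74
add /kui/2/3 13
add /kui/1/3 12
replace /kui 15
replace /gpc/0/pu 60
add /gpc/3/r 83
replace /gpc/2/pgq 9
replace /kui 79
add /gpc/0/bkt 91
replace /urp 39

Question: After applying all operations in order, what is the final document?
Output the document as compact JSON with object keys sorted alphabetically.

Answer: {"dic":69,"gpc":[{"bkt":91,"j":66,"pu":60,"ql":29},{"req":74,"se":4,"zav":14},{"cdu":60,"nun":84,"pgq":9},{"bbb":71,"ga":60,"i":64,"r":83}],"kui":79,"urp":39}

Derivation:
After op 1 (add /gpc/2/pgq 51): {"gpc":[{"j":66,"pu":65,"ql":29},{"req":95,"se":4,"zav":14},{"cdu":60,"nun":84,"pgq":51},{"bbb":71,"ga":60,"i":64}],"kui":[{"ec":54,"rm":46},[5,22,79,26],[33,6,80]],"urp":{"ob":[89,94],"tj":[83,84,65,11]}}
After op 2 (remove /urp/ob): {"gpc":[{"j":66,"pu":65,"ql":29},{"req":95,"se":4,"zav":14},{"cdu":60,"nun":84,"pgq":51},{"bbb":71,"ga":60,"i":64}],"kui":[{"ec":54,"rm":46},[5,22,79,26],[33,6,80]],"urp":{"tj":[83,84,65,11]}}
After op 3 (add /dic 69): {"dic":69,"gpc":[{"j":66,"pu":65,"ql":29},{"req":95,"se":4,"zav":14},{"cdu":60,"nun":84,"pgq":51},{"bbb":71,"ga":60,"i":64}],"kui":[{"ec":54,"rm":46},[5,22,79,26],[33,6,80]],"urp":{"tj":[83,84,65,11]}}
After op 4 (replace /gpc/1/req 74): {"dic":69,"gpc":[{"j":66,"pu":65,"ql":29},{"req":74,"se":4,"zav":14},{"cdu":60,"nun":84,"pgq":51},{"bbb":71,"ga":60,"i":64}],"kui":[{"ec":54,"rm":46},[5,22,79,26],[33,6,80]],"urp":{"tj":[83,84,65,11]}}
After op 5 (add /kui/2/3 13): {"dic":69,"gpc":[{"j":66,"pu":65,"ql":29},{"req":74,"se":4,"zav":14},{"cdu":60,"nun":84,"pgq":51},{"bbb":71,"ga":60,"i":64}],"kui":[{"ec":54,"rm":46},[5,22,79,26],[33,6,80,13]],"urp":{"tj":[83,84,65,11]}}
After op 6 (add /kui/1/3 12): {"dic":69,"gpc":[{"j":66,"pu":65,"ql":29},{"req":74,"se":4,"zav":14},{"cdu":60,"nun":84,"pgq":51},{"bbb":71,"ga":60,"i":64}],"kui":[{"ec":54,"rm":46},[5,22,79,12,26],[33,6,80,13]],"urp":{"tj":[83,84,65,11]}}
After op 7 (replace /kui 15): {"dic":69,"gpc":[{"j":66,"pu":65,"ql":29},{"req":74,"se":4,"zav":14},{"cdu":60,"nun":84,"pgq":51},{"bbb":71,"ga":60,"i":64}],"kui":15,"urp":{"tj":[83,84,65,11]}}
After op 8 (replace /gpc/0/pu 60): {"dic":69,"gpc":[{"j":66,"pu":60,"ql":29},{"req":74,"se":4,"zav":14},{"cdu":60,"nun":84,"pgq":51},{"bbb":71,"ga":60,"i":64}],"kui":15,"urp":{"tj":[83,84,65,11]}}
After op 9 (add /gpc/3/r 83): {"dic":69,"gpc":[{"j":66,"pu":60,"ql":29},{"req":74,"se":4,"zav":14},{"cdu":60,"nun":84,"pgq":51},{"bbb":71,"ga":60,"i":64,"r":83}],"kui":15,"urp":{"tj":[83,84,65,11]}}
After op 10 (replace /gpc/2/pgq 9): {"dic":69,"gpc":[{"j":66,"pu":60,"ql":29},{"req":74,"se":4,"zav":14},{"cdu":60,"nun":84,"pgq":9},{"bbb":71,"ga":60,"i":64,"r":83}],"kui":15,"urp":{"tj":[83,84,65,11]}}
After op 11 (replace /kui 79): {"dic":69,"gpc":[{"j":66,"pu":60,"ql":29},{"req":74,"se":4,"zav":14},{"cdu":60,"nun":84,"pgq":9},{"bbb":71,"ga":60,"i":64,"r":83}],"kui":79,"urp":{"tj":[83,84,65,11]}}
After op 12 (add /gpc/0/bkt 91): {"dic":69,"gpc":[{"bkt":91,"j":66,"pu":60,"ql":29},{"req":74,"se":4,"zav":14},{"cdu":60,"nun":84,"pgq":9},{"bbb":71,"ga":60,"i":64,"r":83}],"kui":79,"urp":{"tj":[83,84,65,11]}}
After op 13 (replace /urp 39): {"dic":69,"gpc":[{"bkt":91,"j":66,"pu":60,"ql":29},{"req":74,"se":4,"zav":14},{"cdu":60,"nun":84,"pgq":9},{"bbb":71,"ga":60,"i":64,"r":83}],"kui":79,"urp":39}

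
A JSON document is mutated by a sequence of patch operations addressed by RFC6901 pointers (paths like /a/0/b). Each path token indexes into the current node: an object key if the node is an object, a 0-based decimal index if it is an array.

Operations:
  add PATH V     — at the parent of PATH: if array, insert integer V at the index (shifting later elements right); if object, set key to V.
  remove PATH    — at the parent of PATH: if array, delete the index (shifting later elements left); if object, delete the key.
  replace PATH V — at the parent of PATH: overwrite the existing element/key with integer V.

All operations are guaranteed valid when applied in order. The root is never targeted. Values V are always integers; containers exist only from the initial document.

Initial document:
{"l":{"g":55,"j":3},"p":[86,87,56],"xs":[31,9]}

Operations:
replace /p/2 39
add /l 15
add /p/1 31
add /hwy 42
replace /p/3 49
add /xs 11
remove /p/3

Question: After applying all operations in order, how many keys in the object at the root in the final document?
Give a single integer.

Answer: 4

Derivation:
After op 1 (replace /p/2 39): {"l":{"g":55,"j":3},"p":[86,87,39],"xs":[31,9]}
After op 2 (add /l 15): {"l":15,"p":[86,87,39],"xs":[31,9]}
After op 3 (add /p/1 31): {"l":15,"p":[86,31,87,39],"xs":[31,9]}
After op 4 (add /hwy 42): {"hwy":42,"l":15,"p":[86,31,87,39],"xs":[31,9]}
After op 5 (replace /p/3 49): {"hwy":42,"l":15,"p":[86,31,87,49],"xs":[31,9]}
After op 6 (add /xs 11): {"hwy":42,"l":15,"p":[86,31,87,49],"xs":11}
After op 7 (remove /p/3): {"hwy":42,"l":15,"p":[86,31,87],"xs":11}
Size at the root: 4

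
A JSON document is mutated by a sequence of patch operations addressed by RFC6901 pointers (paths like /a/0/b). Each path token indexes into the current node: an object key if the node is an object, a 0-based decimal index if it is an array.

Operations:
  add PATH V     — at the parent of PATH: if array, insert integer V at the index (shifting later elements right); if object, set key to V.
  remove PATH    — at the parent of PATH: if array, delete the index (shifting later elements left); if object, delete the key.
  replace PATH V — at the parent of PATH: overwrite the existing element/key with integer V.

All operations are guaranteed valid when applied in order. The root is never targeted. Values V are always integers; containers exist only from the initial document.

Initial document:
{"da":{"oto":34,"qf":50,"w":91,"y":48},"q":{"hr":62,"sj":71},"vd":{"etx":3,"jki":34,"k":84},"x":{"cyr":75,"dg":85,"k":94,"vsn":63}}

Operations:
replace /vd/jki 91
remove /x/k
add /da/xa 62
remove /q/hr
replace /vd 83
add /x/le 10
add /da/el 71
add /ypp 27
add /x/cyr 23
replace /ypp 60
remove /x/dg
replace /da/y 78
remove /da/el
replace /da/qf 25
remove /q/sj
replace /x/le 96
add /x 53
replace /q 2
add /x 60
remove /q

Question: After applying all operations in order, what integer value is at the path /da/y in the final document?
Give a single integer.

After op 1 (replace /vd/jki 91): {"da":{"oto":34,"qf":50,"w":91,"y":48},"q":{"hr":62,"sj":71},"vd":{"etx":3,"jki":91,"k":84},"x":{"cyr":75,"dg":85,"k":94,"vsn":63}}
After op 2 (remove /x/k): {"da":{"oto":34,"qf":50,"w":91,"y":48},"q":{"hr":62,"sj":71},"vd":{"etx":3,"jki":91,"k":84},"x":{"cyr":75,"dg":85,"vsn":63}}
After op 3 (add /da/xa 62): {"da":{"oto":34,"qf":50,"w":91,"xa":62,"y":48},"q":{"hr":62,"sj":71},"vd":{"etx":3,"jki":91,"k":84},"x":{"cyr":75,"dg":85,"vsn":63}}
After op 4 (remove /q/hr): {"da":{"oto":34,"qf":50,"w":91,"xa":62,"y":48},"q":{"sj":71},"vd":{"etx":3,"jki":91,"k":84},"x":{"cyr":75,"dg":85,"vsn":63}}
After op 5 (replace /vd 83): {"da":{"oto":34,"qf":50,"w":91,"xa":62,"y":48},"q":{"sj":71},"vd":83,"x":{"cyr":75,"dg":85,"vsn":63}}
After op 6 (add /x/le 10): {"da":{"oto":34,"qf":50,"w":91,"xa":62,"y":48},"q":{"sj":71},"vd":83,"x":{"cyr":75,"dg":85,"le":10,"vsn":63}}
After op 7 (add /da/el 71): {"da":{"el":71,"oto":34,"qf":50,"w":91,"xa":62,"y":48},"q":{"sj":71},"vd":83,"x":{"cyr":75,"dg":85,"le":10,"vsn":63}}
After op 8 (add /ypp 27): {"da":{"el":71,"oto":34,"qf":50,"w":91,"xa":62,"y":48},"q":{"sj":71},"vd":83,"x":{"cyr":75,"dg":85,"le":10,"vsn":63},"ypp":27}
After op 9 (add /x/cyr 23): {"da":{"el":71,"oto":34,"qf":50,"w":91,"xa":62,"y":48},"q":{"sj":71},"vd":83,"x":{"cyr":23,"dg":85,"le":10,"vsn":63},"ypp":27}
After op 10 (replace /ypp 60): {"da":{"el":71,"oto":34,"qf":50,"w":91,"xa":62,"y":48},"q":{"sj":71},"vd":83,"x":{"cyr":23,"dg":85,"le":10,"vsn":63},"ypp":60}
After op 11 (remove /x/dg): {"da":{"el":71,"oto":34,"qf":50,"w":91,"xa":62,"y":48},"q":{"sj":71},"vd":83,"x":{"cyr":23,"le":10,"vsn":63},"ypp":60}
After op 12 (replace /da/y 78): {"da":{"el":71,"oto":34,"qf":50,"w":91,"xa":62,"y":78},"q":{"sj":71},"vd":83,"x":{"cyr":23,"le":10,"vsn":63},"ypp":60}
After op 13 (remove /da/el): {"da":{"oto":34,"qf":50,"w":91,"xa":62,"y":78},"q":{"sj":71},"vd":83,"x":{"cyr":23,"le":10,"vsn":63},"ypp":60}
After op 14 (replace /da/qf 25): {"da":{"oto":34,"qf":25,"w":91,"xa":62,"y":78},"q":{"sj":71},"vd":83,"x":{"cyr":23,"le":10,"vsn":63},"ypp":60}
After op 15 (remove /q/sj): {"da":{"oto":34,"qf":25,"w":91,"xa":62,"y":78},"q":{},"vd":83,"x":{"cyr":23,"le":10,"vsn":63},"ypp":60}
After op 16 (replace /x/le 96): {"da":{"oto":34,"qf":25,"w":91,"xa":62,"y":78},"q":{},"vd":83,"x":{"cyr":23,"le":96,"vsn":63},"ypp":60}
After op 17 (add /x 53): {"da":{"oto":34,"qf":25,"w":91,"xa":62,"y":78},"q":{},"vd":83,"x":53,"ypp":60}
After op 18 (replace /q 2): {"da":{"oto":34,"qf":25,"w":91,"xa":62,"y":78},"q":2,"vd":83,"x":53,"ypp":60}
After op 19 (add /x 60): {"da":{"oto":34,"qf":25,"w":91,"xa":62,"y":78},"q":2,"vd":83,"x":60,"ypp":60}
After op 20 (remove /q): {"da":{"oto":34,"qf":25,"w":91,"xa":62,"y":78},"vd":83,"x":60,"ypp":60}
Value at /da/y: 78

Answer: 78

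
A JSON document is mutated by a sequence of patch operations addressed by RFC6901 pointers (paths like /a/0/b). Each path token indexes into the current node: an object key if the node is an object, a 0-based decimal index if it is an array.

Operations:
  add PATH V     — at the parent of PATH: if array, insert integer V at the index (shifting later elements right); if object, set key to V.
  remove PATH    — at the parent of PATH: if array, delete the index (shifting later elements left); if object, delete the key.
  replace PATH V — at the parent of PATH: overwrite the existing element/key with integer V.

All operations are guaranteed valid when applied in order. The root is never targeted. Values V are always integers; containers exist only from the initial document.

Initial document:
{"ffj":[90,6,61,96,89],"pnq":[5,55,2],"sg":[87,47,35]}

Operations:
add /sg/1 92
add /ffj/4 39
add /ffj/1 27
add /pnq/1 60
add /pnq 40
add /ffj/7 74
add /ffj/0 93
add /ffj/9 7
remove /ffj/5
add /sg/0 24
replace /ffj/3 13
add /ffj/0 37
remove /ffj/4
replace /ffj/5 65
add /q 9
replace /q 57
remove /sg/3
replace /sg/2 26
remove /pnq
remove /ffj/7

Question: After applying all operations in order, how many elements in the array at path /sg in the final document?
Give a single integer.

Answer: 4

Derivation:
After op 1 (add /sg/1 92): {"ffj":[90,6,61,96,89],"pnq":[5,55,2],"sg":[87,92,47,35]}
After op 2 (add /ffj/4 39): {"ffj":[90,6,61,96,39,89],"pnq":[5,55,2],"sg":[87,92,47,35]}
After op 3 (add /ffj/1 27): {"ffj":[90,27,6,61,96,39,89],"pnq":[5,55,2],"sg":[87,92,47,35]}
After op 4 (add /pnq/1 60): {"ffj":[90,27,6,61,96,39,89],"pnq":[5,60,55,2],"sg":[87,92,47,35]}
After op 5 (add /pnq 40): {"ffj":[90,27,6,61,96,39,89],"pnq":40,"sg":[87,92,47,35]}
After op 6 (add /ffj/7 74): {"ffj":[90,27,6,61,96,39,89,74],"pnq":40,"sg":[87,92,47,35]}
After op 7 (add /ffj/0 93): {"ffj":[93,90,27,6,61,96,39,89,74],"pnq":40,"sg":[87,92,47,35]}
After op 8 (add /ffj/9 7): {"ffj":[93,90,27,6,61,96,39,89,74,7],"pnq":40,"sg":[87,92,47,35]}
After op 9 (remove /ffj/5): {"ffj":[93,90,27,6,61,39,89,74,7],"pnq":40,"sg":[87,92,47,35]}
After op 10 (add /sg/0 24): {"ffj":[93,90,27,6,61,39,89,74,7],"pnq":40,"sg":[24,87,92,47,35]}
After op 11 (replace /ffj/3 13): {"ffj":[93,90,27,13,61,39,89,74,7],"pnq":40,"sg":[24,87,92,47,35]}
After op 12 (add /ffj/0 37): {"ffj":[37,93,90,27,13,61,39,89,74,7],"pnq":40,"sg":[24,87,92,47,35]}
After op 13 (remove /ffj/4): {"ffj":[37,93,90,27,61,39,89,74,7],"pnq":40,"sg":[24,87,92,47,35]}
After op 14 (replace /ffj/5 65): {"ffj":[37,93,90,27,61,65,89,74,7],"pnq":40,"sg":[24,87,92,47,35]}
After op 15 (add /q 9): {"ffj":[37,93,90,27,61,65,89,74,7],"pnq":40,"q":9,"sg":[24,87,92,47,35]}
After op 16 (replace /q 57): {"ffj":[37,93,90,27,61,65,89,74,7],"pnq":40,"q":57,"sg":[24,87,92,47,35]}
After op 17 (remove /sg/3): {"ffj":[37,93,90,27,61,65,89,74,7],"pnq":40,"q":57,"sg":[24,87,92,35]}
After op 18 (replace /sg/2 26): {"ffj":[37,93,90,27,61,65,89,74,7],"pnq":40,"q":57,"sg":[24,87,26,35]}
After op 19 (remove /pnq): {"ffj":[37,93,90,27,61,65,89,74,7],"q":57,"sg":[24,87,26,35]}
After op 20 (remove /ffj/7): {"ffj":[37,93,90,27,61,65,89,7],"q":57,"sg":[24,87,26,35]}
Size at path /sg: 4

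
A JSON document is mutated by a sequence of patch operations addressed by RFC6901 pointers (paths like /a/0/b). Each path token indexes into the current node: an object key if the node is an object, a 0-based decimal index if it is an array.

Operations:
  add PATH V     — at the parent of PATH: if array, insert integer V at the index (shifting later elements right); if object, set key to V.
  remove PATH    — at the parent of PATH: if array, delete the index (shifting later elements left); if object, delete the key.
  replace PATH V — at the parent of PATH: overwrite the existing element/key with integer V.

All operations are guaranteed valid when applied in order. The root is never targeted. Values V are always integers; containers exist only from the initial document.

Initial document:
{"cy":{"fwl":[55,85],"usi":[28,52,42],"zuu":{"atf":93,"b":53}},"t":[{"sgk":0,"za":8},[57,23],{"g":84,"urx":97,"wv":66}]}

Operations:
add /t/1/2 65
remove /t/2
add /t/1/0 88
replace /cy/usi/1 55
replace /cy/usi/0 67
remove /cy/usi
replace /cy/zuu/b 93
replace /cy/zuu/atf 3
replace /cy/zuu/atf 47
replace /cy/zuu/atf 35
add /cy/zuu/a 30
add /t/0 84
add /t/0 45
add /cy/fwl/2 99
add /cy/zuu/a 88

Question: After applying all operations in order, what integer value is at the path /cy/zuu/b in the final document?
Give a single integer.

Answer: 93

Derivation:
After op 1 (add /t/1/2 65): {"cy":{"fwl":[55,85],"usi":[28,52,42],"zuu":{"atf":93,"b":53}},"t":[{"sgk":0,"za":8},[57,23,65],{"g":84,"urx":97,"wv":66}]}
After op 2 (remove /t/2): {"cy":{"fwl":[55,85],"usi":[28,52,42],"zuu":{"atf":93,"b":53}},"t":[{"sgk":0,"za":8},[57,23,65]]}
After op 3 (add /t/1/0 88): {"cy":{"fwl":[55,85],"usi":[28,52,42],"zuu":{"atf":93,"b":53}},"t":[{"sgk":0,"za":8},[88,57,23,65]]}
After op 4 (replace /cy/usi/1 55): {"cy":{"fwl":[55,85],"usi":[28,55,42],"zuu":{"atf":93,"b":53}},"t":[{"sgk":0,"za":8},[88,57,23,65]]}
After op 5 (replace /cy/usi/0 67): {"cy":{"fwl":[55,85],"usi":[67,55,42],"zuu":{"atf":93,"b":53}},"t":[{"sgk":0,"za":8},[88,57,23,65]]}
After op 6 (remove /cy/usi): {"cy":{"fwl":[55,85],"zuu":{"atf":93,"b":53}},"t":[{"sgk":0,"za":8},[88,57,23,65]]}
After op 7 (replace /cy/zuu/b 93): {"cy":{"fwl":[55,85],"zuu":{"atf":93,"b":93}},"t":[{"sgk":0,"za":8},[88,57,23,65]]}
After op 8 (replace /cy/zuu/atf 3): {"cy":{"fwl":[55,85],"zuu":{"atf":3,"b":93}},"t":[{"sgk":0,"za":8},[88,57,23,65]]}
After op 9 (replace /cy/zuu/atf 47): {"cy":{"fwl":[55,85],"zuu":{"atf":47,"b":93}},"t":[{"sgk":0,"za":8},[88,57,23,65]]}
After op 10 (replace /cy/zuu/atf 35): {"cy":{"fwl":[55,85],"zuu":{"atf":35,"b":93}},"t":[{"sgk":0,"za":8},[88,57,23,65]]}
After op 11 (add /cy/zuu/a 30): {"cy":{"fwl":[55,85],"zuu":{"a":30,"atf":35,"b":93}},"t":[{"sgk":0,"za":8},[88,57,23,65]]}
After op 12 (add /t/0 84): {"cy":{"fwl":[55,85],"zuu":{"a":30,"atf":35,"b":93}},"t":[84,{"sgk":0,"za":8},[88,57,23,65]]}
After op 13 (add /t/0 45): {"cy":{"fwl":[55,85],"zuu":{"a":30,"atf":35,"b":93}},"t":[45,84,{"sgk":0,"za":8},[88,57,23,65]]}
After op 14 (add /cy/fwl/2 99): {"cy":{"fwl":[55,85,99],"zuu":{"a":30,"atf":35,"b":93}},"t":[45,84,{"sgk":0,"za":8},[88,57,23,65]]}
After op 15 (add /cy/zuu/a 88): {"cy":{"fwl":[55,85,99],"zuu":{"a":88,"atf":35,"b":93}},"t":[45,84,{"sgk":0,"za":8},[88,57,23,65]]}
Value at /cy/zuu/b: 93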